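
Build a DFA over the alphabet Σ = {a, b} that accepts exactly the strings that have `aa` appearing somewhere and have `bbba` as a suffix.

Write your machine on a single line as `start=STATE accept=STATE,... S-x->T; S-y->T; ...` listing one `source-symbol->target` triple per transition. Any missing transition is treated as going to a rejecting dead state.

start=S0; accept=S10; S0-a->S1; S0-b->S2; S1-a->S3; S1-b->S2; S2-a->S1; S2-b->S4; S3-a->S3; S3-b->S5; S4-a->S1; S4-b->S6; S5-a->S3; S5-b->S7; S6-a->S8; S6-b->S6; S7-a->S3; S7-b->S9; S8-a->S3; S8-b->S2; S9-a->S10; S9-b->S9; S10-a->S3; S10-b->S5

Run two small machines in parallel and take their product. The first has 3 states tracking whether and how much of `aa` has been seen; the second has 5 states tracking how much of the suffix `bbba` has currently been matched. A product state is a pair (one from each), accepting exactly when both do.
With 11 states:
          a    b  
>  S0     S1   S2 
   S1     S3   S2 
   S2     S1   S4 
   S3     S3   S5 
   S4     S1   S6 
   S5     S3   S7 
   S6     S8   S6 
   S7     S3   S9 
   S8     S3   S2 
   S9    S10   S9 
 * S10    S3   S5 
(> = start, * = accepting)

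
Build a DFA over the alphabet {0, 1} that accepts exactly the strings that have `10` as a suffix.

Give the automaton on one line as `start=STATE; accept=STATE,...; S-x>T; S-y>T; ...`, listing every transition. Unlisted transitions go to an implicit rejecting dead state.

Remember how much of `10` the current input suffix matches. State q0 means no match yet; q1 means the last symbol is `1`; q2 means the last 2 symbols are `10`. Only q2 accepts. On a mismatch, fall back to the longest proper suffix that is still a prefix of `10`.
With 3 states:
        0   1  
>  q0   q0  q1 
   q1   q2  q1 
 * q2   q0  q1 
(> = start, * = accepting)

start=q0; accept=q2; q0-0>q0; q0-1>q1; q1-0>q2; q1-1>q1; q2-0>q0; q2-1>q1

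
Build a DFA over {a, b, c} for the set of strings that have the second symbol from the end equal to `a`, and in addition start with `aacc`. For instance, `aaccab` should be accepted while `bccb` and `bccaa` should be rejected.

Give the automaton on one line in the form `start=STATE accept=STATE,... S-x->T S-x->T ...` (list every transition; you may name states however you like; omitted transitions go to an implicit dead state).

start=s0 accept=s7,s8 s0-a->s1 s0-b->s2 s0-c->s2 s1-a->s3 s1-b->s2 s1-c->s2 s2-a->s2 s2-b->s2 s2-c->s2 s3-a->s2 s3-b->s2 s3-c->s4 s4-a->s2 s4-b->s2 s4-c->s5 s5-a->s6 s5-b->s5 s5-c->s5 s6-a->s7 s6-b->s8 s6-c->s8 s7-a->s7 s7-b->s8 s7-c->s8 s8-a->s6 s8-b->s5 s8-c->s5

Run two small machines in parallel and take their product. One (13 states) tracks the last 2 symbols read; the other (6 states) tracks whether the input so far still matches the prefix `aacc`. Each combined state is a pair, one component from each; accept when both components accept. Minimizing collapses redundant product states.
A 9-state machine:
        a   b   c  
>  s0   s1  s2  s2 
   s1   s3  s2  s2 
   s2   s2  s2  s2 
   s3   s2  s2  s4 
   s4   s2  s2  s5 
   s5   s6  s5  s5 
   s6   s7  s8  s8 
 * s7   s7  s8  s8 
 * s8   s6  s5  s5 
(> = start, * = accepting)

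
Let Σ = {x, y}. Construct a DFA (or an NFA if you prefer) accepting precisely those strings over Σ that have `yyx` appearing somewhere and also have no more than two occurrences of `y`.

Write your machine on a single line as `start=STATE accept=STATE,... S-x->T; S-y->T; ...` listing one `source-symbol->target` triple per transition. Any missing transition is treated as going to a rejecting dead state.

Run two small machines in parallel and take their product. One (4 states) tracks whether and how much of `yyx` has been seen; the other (4 states) tracks the count of `y`s, saturating at 3. Each combined state is a pair, one component from each; accept when both components accept. After merging equivalent states the machine shrinks.
5 states suffice.
        x   y  
>  s0   s0  s1 
   s1   s2  s3 
   s2   s2  s2 
   s3   s4  s2 
 * s4   s4  s2 
(> = start, * = accepting)

start=s0; accept=s4; s0-x->s0; s0-y->s1; s1-x->s2; s1-y->s3; s2-x->s2; s2-y->s2; s3-x->s4; s3-y->s2; s4-x->s4; s4-y->s2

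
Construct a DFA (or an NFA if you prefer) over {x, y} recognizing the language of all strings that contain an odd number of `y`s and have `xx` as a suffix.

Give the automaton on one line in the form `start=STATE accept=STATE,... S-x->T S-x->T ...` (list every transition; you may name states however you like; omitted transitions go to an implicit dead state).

Build one automaton per condition and run them in lockstep. The first has 2 states tracking the count of `y`s modulo 2; the second has 3 states tracking how much of the suffix `xx` has currently been matched. A product state is a pair (one from each), accepting exactly when both do. Minimizing collapses redundant product states.
4 states suffice.
        x   y  
>  S0   S0  S1 
   S1   S2  S0 
   S2   S3  S0 
 * S3   S3  S0 
(> = start, * = accepting)

start=S0 accept=S3 S0-x->S0 S0-y->S1 S1-x->S2 S1-y->S0 S2-x->S3 S2-y->S0 S3-x->S3 S3-y->S0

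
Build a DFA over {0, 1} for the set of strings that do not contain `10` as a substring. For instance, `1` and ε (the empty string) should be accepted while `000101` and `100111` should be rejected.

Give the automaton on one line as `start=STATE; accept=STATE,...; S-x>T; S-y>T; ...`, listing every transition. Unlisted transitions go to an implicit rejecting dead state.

start=S0; accept=S0,S1; S0-0>S0; S0-1>S1; S1-0>S2; S1-1>S1; S2-0>S2; S2-1>S2

This is the complement of 'contains `10`'. Use the same substring-matching states — S0 through S2 holding how much of `10` has just been matched — but flip the accepting set: everything except the trap S2 accepts.
        0   1  
>* S0   S0  S1 
 * S1   S2  S1 
   S2   S2  S2 
(> = start, * = accepting)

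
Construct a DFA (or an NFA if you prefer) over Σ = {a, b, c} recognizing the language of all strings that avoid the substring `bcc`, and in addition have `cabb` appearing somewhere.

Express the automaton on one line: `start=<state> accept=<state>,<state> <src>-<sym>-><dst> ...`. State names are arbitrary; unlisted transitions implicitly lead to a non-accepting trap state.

start=q0 accept=q7,q8,q9 q0-a->q0 q0-b->q1 q0-c->q2 q1-a->q0 q1-b->q1 q1-c->q3 q2-a->q4 q2-b->q1 q2-c->q2 q3-a->q4 q3-b->q1 q3-c->q5 q4-a->q0 q4-b->q6 q4-c->q2 q5-a->q5 q5-b->q5 q5-c->q5 q6-a->q0 q6-b->q7 q6-c->q3 q7-a->q8 q7-b->q7 q7-c->q9 q8-a->q8 q8-b->q7 q8-c->q8 q9-a->q8 q9-b->q7 q9-c->q5

Build one automaton per condition and run them in lockstep. The first has 4 states tracking partial matches of the forbidden pattern `bcc`; the second has 5 states tracking whether and how much of `cabb` has been seen. A product state is a pair (one from each), accepting exactly when both do. Minimizing collapses redundant product states.
10 states suffice.
        a   b   c  
>  q0   q0  q1  q2 
   q1   q0  q1  q3 
   q2   q4  q1  q2 
   q3   q4  q1  q5 
   q4   q0  q6  q2 
   q5   q5  q5  q5 
   q6   q0  q7  q3 
 * q7   q8  q7  q9 
 * q8   q8  q7  q8 
 * q9   q8  q7  q5 
(> = start, * = accepting)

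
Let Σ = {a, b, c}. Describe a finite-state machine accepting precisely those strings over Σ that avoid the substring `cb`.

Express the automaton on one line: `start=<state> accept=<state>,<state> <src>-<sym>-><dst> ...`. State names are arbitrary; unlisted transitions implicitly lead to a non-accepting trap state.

start=S0 accept=S0,S1 S0-a->S0 S0-b->S0 S0-c->S1 S1-a->S0 S1-b->S2 S1-c->S1 S2-a->S2 S2-b->S2 S2-c->S2

This is the complement of 'contains `cb`'. Use the same substring-matching states — S0 through S2 holding how much of `cb` has just been matched — but flip the accepting set: everything except the trap S2 accepts.
        a   b   c  
>* S0   S0  S0  S1 
 * S1   S0  S2  S1 
   S2   S2  S2  S2 
(> = start, * = accepting)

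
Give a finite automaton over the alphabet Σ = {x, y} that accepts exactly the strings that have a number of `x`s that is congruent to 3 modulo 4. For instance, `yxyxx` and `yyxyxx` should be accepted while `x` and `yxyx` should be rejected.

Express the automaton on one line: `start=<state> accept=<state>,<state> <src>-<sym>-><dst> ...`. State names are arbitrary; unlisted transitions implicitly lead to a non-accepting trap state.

The only thing that matters is how many `x`s have appeared, reduced mod 4. Use one state per residue: S0 for 0, …, S3 for 3. Reading `x` moves to the next residue; anything else stays put. S3 is accepting.
4 states suffice.
        x   y  
>  S0   S1  S0 
   S1   S2  S1 
   S2   S3  S2 
 * S3   S0  S3 
(> = start, * = accepting)

start=S0 accept=S3 S0-x->S1 S0-y->S0 S1-x->S2 S1-y->S1 S2-x->S3 S2-y->S2 S3-x->S0 S3-y->S3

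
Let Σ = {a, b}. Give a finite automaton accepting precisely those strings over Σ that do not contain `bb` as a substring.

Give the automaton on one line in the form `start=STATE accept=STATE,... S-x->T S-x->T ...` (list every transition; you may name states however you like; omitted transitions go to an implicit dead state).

This is the complement of 'contains `bb`'. Use the same substring-matching states — S0 through S2 holding how much of `bb` has just been matched — but flip the accepting set: everything except the trap S2 accepts.
A 3-state machine:
        a   b  
>* S0   S0  S1 
 * S1   S0  S2 
   S2   S2  S2 
(> = start, * = accepting)

start=S0 accept=S0,S1 S0-a->S0 S0-b->S1 S1-a->S0 S1-b->S2 S2-a->S2 S2-b->S2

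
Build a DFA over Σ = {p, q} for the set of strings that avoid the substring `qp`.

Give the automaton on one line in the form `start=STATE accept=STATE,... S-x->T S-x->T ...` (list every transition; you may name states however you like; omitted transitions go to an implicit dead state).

This is the complement of 'contains `qp`'. Use the same substring-matching states — s0 through s2 holding how much of `qp` has just been matched — but flip the accepting set: everything except the trap s2 accepts.
With 3 states:
        p   q  
>* s0   s0  s1 
 * s1   s2  s1 
   s2   s2  s2 
(> = start, * = accepting)

start=s0 accept=s0,s1 s0-p->s0 s0-q->s1 s1-p->s2 s1-q->s1 s2-p->s2 s2-q->s2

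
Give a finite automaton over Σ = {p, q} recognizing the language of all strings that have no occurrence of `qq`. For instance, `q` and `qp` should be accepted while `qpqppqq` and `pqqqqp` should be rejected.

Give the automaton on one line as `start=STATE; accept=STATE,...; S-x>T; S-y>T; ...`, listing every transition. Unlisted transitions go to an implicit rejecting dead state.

start=s0; accept=s0,s1; s0-p>s0; s0-q>s1; s1-p>s0; s1-q>s2; s2-p>s2; s2-q>s2

This is the complement of 'contains `qq`'. Use the same substring-matching states — s0 through s2 holding how much of `qq` has just been matched — but flip the accepting set: everything except the trap s2 accepts.
        p   q  
>* s0   s0  s1 
 * s1   s0  s2 
   s2   s2  s2 
(> = start, * = accepting)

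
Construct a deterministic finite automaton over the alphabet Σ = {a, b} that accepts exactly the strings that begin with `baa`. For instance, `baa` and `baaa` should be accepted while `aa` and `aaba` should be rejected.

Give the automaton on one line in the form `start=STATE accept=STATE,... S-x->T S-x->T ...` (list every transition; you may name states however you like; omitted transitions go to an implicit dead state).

start=S0 accept=S3 S0-a->S4 S0-b->S1 S1-a->S2 S1-b->S4 S2-a->S3 S2-b->S4 S3-a->S3 S3-b->S3 S4-a->S4 S4-b->S4

Check the first 3 symbols one by one: S0 through S2 record how many have matched `baa` so far; any wrong symbol goes to the dead state S4. After all 3 match we enter the accepting sink S3.
        a   b  
>  S0   S4  S1 
   S1   S2  S4 
   S2   S3  S4 
 * S3   S3  S3 
   S4   S4  S4 
(> = start, * = accepting)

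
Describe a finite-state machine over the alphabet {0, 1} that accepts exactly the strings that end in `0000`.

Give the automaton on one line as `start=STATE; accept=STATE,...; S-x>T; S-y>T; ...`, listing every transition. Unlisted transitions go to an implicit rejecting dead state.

Remember how much of `0000` the current input suffix matches. State q0 means no match yet; q1 means the last symbol is `0`; q2 means the last 2 symbols are `00`; q3 means the last 3 symbols are `000`; q4 means the last 4 symbols are `0000`. Only q4 accepts. On a mismatch, fall back to the longest proper suffix that is still a prefix of `0000`.
5 states suffice.
        0   1  
>  q0   q1  q0 
   q1   q2  q0 
   q2   q3  q0 
   q3   q4  q0 
 * q4   q4  q0 
(> = start, * = accepting)

start=q0; accept=q4; q0-0>q1; q0-1>q0; q1-0>q2; q1-1>q0; q2-0>q3; q2-1>q0; q3-0>q4; q3-1>q0; q4-0>q4; q4-1>q0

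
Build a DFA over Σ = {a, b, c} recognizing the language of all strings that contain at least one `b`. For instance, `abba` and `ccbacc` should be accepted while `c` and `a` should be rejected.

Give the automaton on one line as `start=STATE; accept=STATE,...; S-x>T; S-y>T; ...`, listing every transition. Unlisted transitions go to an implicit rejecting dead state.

Only the number of `b`s matters, and only up to 2. Make a chain q0 → q1 → q2 advanced by each `b` (with q2 absorbing); every other symbol self-loops. The accepting set is {q1, q2}.
3 states suffice.
        a   b   c  
>  q0   q0  q1  q0 
 * q1   q1  q2  q1 
 * q2   q2  q2  q2 
(> = start, * = accepting)

start=q0; accept=q1,q2; q0-a>q0; q0-b>q1; q0-c>q0; q1-a>q1; q1-b>q2; q1-c>q1; q2-a>q2; q2-b>q2; q2-c>q2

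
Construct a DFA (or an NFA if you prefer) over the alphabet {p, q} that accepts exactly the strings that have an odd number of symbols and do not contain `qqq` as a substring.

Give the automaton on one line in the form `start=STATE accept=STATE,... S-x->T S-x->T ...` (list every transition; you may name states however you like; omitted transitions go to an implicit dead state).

Build one automaton per condition and run them in lockstep. The first has 2 states tracking the input length modulo 2; the second has 4 states tracking partial matches of the forbidden pattern `qqq`. A product state is a pair (one from each), accepting exactly when both do.
An 8-state machine:
        p   q  
>  s0   s1  s2 
 * s1   s0  s3 
 * s2   s0  s4 
   s3   s1  s5 
   s4   s1  s6 
 * s5   s0  s7 
   s6   s7  s7 
   s7   s6  s6 
(> = start, * = accepting)

start=s0 accept=s1,s2,s5 s0-p->s1 s0-q->s2 s1-p->s0 s1-q->s3 s2-p->s0 s2-q->s4 s3-p->s1 s3-q->s5 s4-p->s1 s4-q->s6 s5-p->s0 s5-q->s7 s6-p->s7 s6-q->s7 s7-p->s6 s7-q->s6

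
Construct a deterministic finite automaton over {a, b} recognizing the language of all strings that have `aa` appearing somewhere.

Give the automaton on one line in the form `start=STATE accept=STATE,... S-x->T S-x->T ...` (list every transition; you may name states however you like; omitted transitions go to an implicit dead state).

States s0..s1 record the length of the longest prefix of `aa` that matches the current input suffix. Reaching s2 means `aa` has been seen, and we stay there forever. Accept from s2.
3 states suffice.
        a   b  
>  s0   s1  s0 
   s1   s2  s0 
 * s2   s2  s2 
(> = start, * = accepting)

start=s0 accept=s2 s0-a->s1 s0-b->s0 s1-a->s2 s1-b->s0 s2-a->s2 s2-b->s2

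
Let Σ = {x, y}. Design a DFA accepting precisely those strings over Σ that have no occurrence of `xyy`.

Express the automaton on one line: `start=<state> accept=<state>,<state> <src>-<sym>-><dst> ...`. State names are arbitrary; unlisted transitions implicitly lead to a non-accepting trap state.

start=q0 accept=q0,q1,q2 q0-x->q1 q0-y->q0 q1-x->q1 q1-y->q2 q2-x->q1 q2-y->q3 q3-x->q3 q3-y->q3

This is the complement of 'contains `xyy`'. Use the same substring-matching states — q0 through q3 holding how much of `xyy` has just been matched — but flip the accepting set: everything except the trap q3 accepts.
4 states suffice.
        x   y  
>* q0   q1  q0 
 * q1   q1  q2 
 * q2   q1  q3 
   q3   q3  q3 
(> = start, * = accepting)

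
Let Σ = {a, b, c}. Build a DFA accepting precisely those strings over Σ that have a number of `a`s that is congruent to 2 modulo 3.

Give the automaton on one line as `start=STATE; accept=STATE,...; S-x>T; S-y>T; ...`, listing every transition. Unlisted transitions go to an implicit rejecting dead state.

The only thing that matters is how many `a`s have appeared, reduced mod 3. Use one state per residue: s0 for 0, …, s2 for 2. Reading `a` moves to the next residue; anything else stays put. s2 is accepting.
3 states suffice.
        a   b   c  
>  s0   s1  s0  s0 
   s1   s2  s1  s1 
 * s2   s0  s2  s2 
(> = start, * = accepting)

start=s0; accept=s2; s0-a>s1; s0-b>s0; s0-c>s0; s1-a>s2; s1-b>s1; s1-c>s1; s2-a>s0; s2-b>s2; s2-c>s2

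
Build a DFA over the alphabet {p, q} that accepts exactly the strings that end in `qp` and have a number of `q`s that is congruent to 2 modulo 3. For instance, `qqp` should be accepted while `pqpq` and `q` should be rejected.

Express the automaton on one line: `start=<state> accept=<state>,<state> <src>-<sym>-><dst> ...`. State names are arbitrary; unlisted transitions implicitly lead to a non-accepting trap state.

Handle the two conditions separately and then intersect. One (3 states) tracks how much of the suffix `qp` has currently been matched; the other (3 states) tracks the count of `q`s modulo 3. Each combined state is a pair, one component from each; accept when both components accept. Minimizing collapses redundant product states.
A 5-state machine:
        p   q  
>  S0   S0  S1 
   S1   S1  S2 
   S2   S3  S0 
 * S3   S4  S0 
   S4   S4  S0 
(> = start, * = accepting)

start=S0 accept=S3 S0-p->S0 S0-q->S1 S1-p->S1 S1-q->S2 S2-p->S3 S2-q->S0 S3-p->S4 S3-q->S0 S4-p->S4 S4-q->S0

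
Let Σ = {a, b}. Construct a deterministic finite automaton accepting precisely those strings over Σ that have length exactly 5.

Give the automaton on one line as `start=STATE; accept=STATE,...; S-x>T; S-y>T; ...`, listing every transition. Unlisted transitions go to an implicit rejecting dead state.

start=S0; accept=S5; S0-a>S1; S0-b>S1; S1-a>S2; S1-b>S2; S2-a>S3; S2-b>S3; S3-a>S4; S3-b>S4; S4-a>S5; S4-b>S5; S5-a>S6; S5-b>S6; S6-a>S6; S6-b>S6

We only need to distinguish lengths 0, 1, …, 5, and '>5'. Chain S0 → S1 → S2 → S3 → S4 → S5 → S6 on every symbol, with S6 looping. Accepting states: {S5}.
A 7-state machine:
        a   b  
>  S0   S1  S1 
   S1   S2  S2 
   S2   S3  S3 
   S3   S4  S4 
   S4   S5  S5 
 * S5   S6  S6 
   S6   S6  S6 
(> = start, * = accepting)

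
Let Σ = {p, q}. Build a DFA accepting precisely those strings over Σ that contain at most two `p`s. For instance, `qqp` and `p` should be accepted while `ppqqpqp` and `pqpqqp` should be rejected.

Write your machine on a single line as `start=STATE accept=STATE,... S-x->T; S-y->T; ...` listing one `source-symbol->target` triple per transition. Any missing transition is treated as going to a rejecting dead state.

Count `p`s, saturating at 3: states A through C mean 0 through 2 `p`s seen; D means more than 2. Each `p` increments (capped at D); other symbols loop. Accept from {A, B, C}.
4 states suffice.
       p  q 
>* A   B  A 
 * B   C  B 
 * C   D  C 
   D   D  D 
(> = start, * = accepting)

start=A; accept=A,B,C; A-p->B; A-q->A; B-p->C; B-q->B; C-p->D; C-q->C; D-p->D; D-q->D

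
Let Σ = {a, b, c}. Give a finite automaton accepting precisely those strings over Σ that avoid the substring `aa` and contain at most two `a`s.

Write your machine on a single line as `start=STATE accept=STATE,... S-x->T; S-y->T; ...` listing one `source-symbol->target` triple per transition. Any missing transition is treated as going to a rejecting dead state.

Build one automaton per condition and run them in lockstep. One (3 states) tracks partial matches of the forbidden pattern `aa`; the other (4 states) tracks the count of `a`s, saturating at 3. Each combined state is a pair, one component from each; accept when both components accept.
With 9 states:
        a   b   c  
>* q0   q1  q0  q0 
 * q1   q2  q3  q3 
   q2   q4  q2  q2 
 * q3   q5  q3  q3 
   q4   q4  q4  q4 
 * q5   q4  q6  q6 
 * q6   q7  q6  q6 
   q7   q4  q8  q8 
   q8   q7  q8  q8 
(> = start, * = accepting)

start=q0; accept=q0,q1,q3,q5,q6; q0-a->q1; q0-b->q0; q0-c->q0; q1-a->q2; q1-b->q3; q1-c->q3; q2-a->q4; q2-b->q2; q2-c->q2; q3-a->q5; q3-b->q3; q3-c->q3; q4-a->q4; q4-b->q4; q4-c->q4; q5-a->q4; q5-b->q6; q5-c->q6; q6-a->q7; q6-b->q6; q6-c->q6; q7-a->q4; q7-b->q8; q7-c->q8; q8-a->q7; q8-b->q8; q8-c->q8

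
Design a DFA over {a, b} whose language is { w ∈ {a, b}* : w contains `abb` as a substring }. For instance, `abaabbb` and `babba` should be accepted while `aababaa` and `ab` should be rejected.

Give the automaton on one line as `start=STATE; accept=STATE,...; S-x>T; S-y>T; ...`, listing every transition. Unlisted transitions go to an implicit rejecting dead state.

start=q0; accept=q3; q0-a>q1; q0-b>q0; q1-a>q1; q1-b>q2; q2-a>q1; q2-b>q3; q3-a>q3; q3-b>q3

States q0..q2 record the length of the longest prefix of `abb` that matches the current input suffix. Reaching q3 means `abb` has been seen, and we stay there forever. Accept from q3.
4 states suffice.
        a   b  
>  q0   q1  q0 
   q1   q1  q2 
   q2   q1  q3 
 * q3   q3  q3 
(> = start, * = accepting)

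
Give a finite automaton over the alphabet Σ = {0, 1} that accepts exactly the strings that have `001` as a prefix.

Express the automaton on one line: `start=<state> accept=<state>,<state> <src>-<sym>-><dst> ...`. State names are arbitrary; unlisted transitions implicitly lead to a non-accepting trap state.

start=q0 accept=q3 q0-0->q1 q0-1->q4 q1-0->q2 q1-1->q4 q2-0->q4 q2-1->q3 q3-0->q3 q3-1->q3 q4-0->q4 q4-1->q4

Walk along `001` while the input agrees: from q0 take `0` to q1, and so on. Any deviation drops to the rejecting sink q4. Once q3 is reached the prefix is confirmed and every continuation is accepted.
5 states suffice.
        0   1  
>  q0   q1  q4 
   q1   q2  q4 
   q2   q4  q3 
 * q3   q3  q3 
   q4   q4  q4 
(> = start, * = accepting)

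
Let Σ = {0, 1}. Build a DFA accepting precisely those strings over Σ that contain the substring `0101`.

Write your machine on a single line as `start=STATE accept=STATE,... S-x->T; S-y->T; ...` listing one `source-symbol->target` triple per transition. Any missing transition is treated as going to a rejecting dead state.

start=q0; accept=q4; q0-0->q1; q0-1->q0; q1-0->q1; q1-1->q2; q2-0->q3; q2-1->q0; q3-0->q1; q3-1->q4; q4-0->q4; q4-1->q4

Track how much of `0101` has been matched so far: state q0 is no progress, q4 is the absorbing accept state reached once `0101` has occurred. Intermediate states record partial matches; on a mismatch, fall back to the longest reusable overlap.
A 5-state machine:
        0   1  
>  q0   q1  q0 
   q1   q1  q2 
   q2   q3  q0 
   q3   q1  q4 
 * q4   q4  q4 
(> = start, * = accepting)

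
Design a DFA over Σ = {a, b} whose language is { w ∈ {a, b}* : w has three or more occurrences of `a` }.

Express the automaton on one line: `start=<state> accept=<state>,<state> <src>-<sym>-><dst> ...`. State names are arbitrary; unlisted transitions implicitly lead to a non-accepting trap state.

start=S0 accept=S3,S4 S0-a->S1 S0-b->S0 S1-a->S2 S1-b->S1 S2-a->S3 S2-b->S2 S3-a->S4 S3-b->S3 S4-a->S4 S4-b->S4

Count `a`s, saturating at 4: states S0 through S3 mean 0 through 3 `a`s seen; S4 means more than 3. Each `a` increments (capped at S4); other symbols loop. Accept from {S3, S4}.
With 5 states:
        a   b  
>  S0   S1  S0 
   S1   S2  S1 
   S2   S3  S2 
 * S3   S4  S3 
 * S4   S4  S4 
(> = start, * = accepting)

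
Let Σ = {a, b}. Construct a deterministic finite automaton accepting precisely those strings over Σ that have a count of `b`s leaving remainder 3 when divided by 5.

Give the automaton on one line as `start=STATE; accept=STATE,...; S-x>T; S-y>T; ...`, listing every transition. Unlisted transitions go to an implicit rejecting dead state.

Keep the running count of `b`s modulo 5: each `b` advances along the cycle q0 → q1 → q2 → q3 → q4 → q0 while other symbols loop. Accept at q3.
A 5-state machine:
        a   b  
>  q0   q0  q1 
   q1   q1  q2 
   q2   q2  q3 
 * q3   q3  q4 
   q4   q4  q0 
(> = start, * = accepting)

start=q0; accept=q3; q0-a>q0; q0-b>q1; q1-a>q1; q1-b>q2; q2-a>q2; q2-b>q3; q3-a>q3; q3-b>q4; q4-a>q4; q4-b>q0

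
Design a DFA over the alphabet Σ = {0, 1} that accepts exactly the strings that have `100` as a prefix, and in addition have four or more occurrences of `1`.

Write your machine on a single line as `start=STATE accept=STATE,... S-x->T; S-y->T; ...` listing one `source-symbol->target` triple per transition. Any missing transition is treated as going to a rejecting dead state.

Handle the two conditions separately and then intersect. One (5 states) tracks whether the input so far still matches the prefix `100`; the other (6 states) tracks the count of `1`s, saturating at 5. Each combined state is a pair, one component from each; accept when both components accept.
14 states suffice.
          0    1  
>  S0     S1   S2 
   S1     S1   S3 
   S2     S4   S5 
   S3     S3   S5 
   S4     S6   S5 
   S5     S5   S7 
   S6     S6   S8 
   S7     S7   S9 
   S8     S8  S10 
   S9     S9  S11 
   S10   S10  S12 
   S11   S11  S11 
 * S12   S12  S13 
 * S13   S13  S13 
(> = start, * = accepting)

start=S0; accept=S12,S13; S0-0->S1; S0-1->S2; S1-0->S1; S1-1->S3; S2-0->S4; S2-1->S5; S3-0->S3; S3-1->S5; S4-0->S6; S4-1->S5; S5-0->S5; S5-1->S7; S6-0->S6; S6-1->S8; S7-0->S7; S7-1->S9; S8-0->S8; S8-1->S10; S9-0->S9; S9-1->S11; S10-0->S10; S10-1->S12; S11-0->S11; S11-1->S11; S12-0->S12; S12-1->S13; S13-0->S13; S13-1->S13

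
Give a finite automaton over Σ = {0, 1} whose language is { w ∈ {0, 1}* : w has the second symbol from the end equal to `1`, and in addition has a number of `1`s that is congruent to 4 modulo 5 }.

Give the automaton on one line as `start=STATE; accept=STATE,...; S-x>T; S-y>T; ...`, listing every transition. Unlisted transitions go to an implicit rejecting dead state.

start=A; accept=F,H; A-0>A; A-1>B; B-0>B; B-1>C; C-0>C; C-1>D; D-0>E; D-1>F; E-0>E; E-1>G; F-0>H; F-1>A; G-0>H; G-1>A; H-0>I; H-1>A; I-0>I; I-1>A

Build one automaton per condition and run them in lockstep. The first has 7 states tracking the last 2 symbols read; the second has 5 states tracking the count of `1`s modulo 5. A product state is a pair (one from each), accepting exactly when both do. After merging equivalent states the machine shrinks.
       0  1 
>  A   A  B 
   B   B  C 
   C   C  D 
   D   E  F 
   E   E  G 
 * F   H  A 
   G   H  A 
 * H   I  A 
   I   I  A 
(> = start, * = accepting)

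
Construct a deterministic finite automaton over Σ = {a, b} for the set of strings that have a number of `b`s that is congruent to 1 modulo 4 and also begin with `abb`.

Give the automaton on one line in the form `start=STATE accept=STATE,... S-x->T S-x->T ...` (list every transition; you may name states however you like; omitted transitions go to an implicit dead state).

start=q0 accept=q7 q0-a->q1 q0-b->q2 q1-a->q2 q1-b->q3 q2-a->q2 q2-b->q2 q3-a->q2 q3-b->q4 q4-a->q4 q4-b->q5 q5-a->q5 q5-b->q6 q6-a->q6 q6-b->q7 q7-a->q7 q7-b->q4

Run two small machines in parallel and take their product. One (4 states) tracks the count of `b`s modulo 4; the other (5 states) tracks whether the input so far still matches the prefix `abb`. Each combined state is a pair, one component from each; accept when both components accept. After merging equivalent states the machine shrinks.
An 8-state machine:
        a   b  
>  q0   q1  q2 
   q1   q2  q3 
   q2   q2  q2 
   q3   q2  q4 
   q4   q4  q5 
   q5   q5  q6 
   q6   q6  q7 
 * q7   q7  q4 
(> = start, * = accepting)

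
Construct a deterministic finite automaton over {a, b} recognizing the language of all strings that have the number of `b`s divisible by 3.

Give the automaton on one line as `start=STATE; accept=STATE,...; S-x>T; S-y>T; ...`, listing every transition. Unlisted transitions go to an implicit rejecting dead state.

Keep the running count of `b`s modulo 3: each `b` advances along the cycle q0 → q1 → q2 → q0 while other symbols loop. Accept at q0.
With 3 states:
        a   b  
>* q0   q0  q1 
   q1   q1  q2 
   q2   q2  q0 
(> = start, * = accepting)

start=q0; accept=q0; q0-a>q0; q0-b>q1; q1-a>q1; q1-b>q2; q2-a>q2; q2-b>q0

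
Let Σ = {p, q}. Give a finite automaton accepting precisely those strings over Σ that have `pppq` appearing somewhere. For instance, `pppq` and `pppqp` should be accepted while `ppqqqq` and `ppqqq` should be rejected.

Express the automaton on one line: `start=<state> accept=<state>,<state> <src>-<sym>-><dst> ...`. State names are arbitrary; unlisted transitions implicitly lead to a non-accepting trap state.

Track how much of `pppq` has been matched so far: state S0 is no progress, S4 is the absorbing accept state reached once `pppq` has occurred. Intermediate states record partial matches; on a mismatch, fall back to the longest reusable overlap.
With 5 states:
        p   q  
>  S0   S1  S0 
   S1   S2  S0 
   S2   S3  S0 
   S3   S3  S4 
 * S4   S4  S4 
(> = start, * = accepting)

start=S0 accept=S4 S0-p->S1 S0-q->S0 S1-p->S2 S1-q->S0 S2-p->S3 S2-q->S0 S3-p->S3 S3-q->S4 S4-p->S4 S4-q->S4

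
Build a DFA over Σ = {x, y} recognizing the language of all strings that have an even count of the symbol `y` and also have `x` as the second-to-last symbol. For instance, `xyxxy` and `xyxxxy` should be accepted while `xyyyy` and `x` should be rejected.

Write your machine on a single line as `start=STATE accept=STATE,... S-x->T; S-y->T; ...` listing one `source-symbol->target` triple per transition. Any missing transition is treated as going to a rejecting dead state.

Build one automaton per condition and run them in lockstep. The first has 2 states tracking the count of `y`s modulo 2; the second has 7 states tracking the last 2 symbols read. A product state is a pair (one from each), accepting exactly when both do. After merging equivalent states the machine shrinks.
6 states suffice.
        x   y  
>  s0   s1  s2 
   s1   s3  s2 
   s2   s4  s0 
 * s3   s3  s2 
   s4   s4  s5 
 * s5   s1  s2 
(> = start, * = accepting)

start=s0; accept=s3,s5; s0-x->s1; s0-y->s2; s1-x->s3; s1-y->s2; s2-x->s4; s2-y->s0; s3-x->s3; s3-y->s2; s4-x->s4; s4-y->s5; s5-x->s1; s5-y->s2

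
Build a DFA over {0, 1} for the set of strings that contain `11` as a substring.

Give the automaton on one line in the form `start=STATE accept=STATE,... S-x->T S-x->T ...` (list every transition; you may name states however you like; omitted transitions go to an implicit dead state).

States S0..S1 record the length of the longest prefix of `11` that matches the current input suffix. Reaching S2 means `11` has been seen, and we stay there forever. Accept from S2.
With 3 states:
        0   1  
>  S0   S0  S1 
   S1   S0  S2 
 * S2   S2  S2 
(> = start, * = accepting)

start=S0 accept=S2 S0-0->S0 S0-1->S1 S1-0->S0 S1-1->S2 S2-0->S2 S2-1->S2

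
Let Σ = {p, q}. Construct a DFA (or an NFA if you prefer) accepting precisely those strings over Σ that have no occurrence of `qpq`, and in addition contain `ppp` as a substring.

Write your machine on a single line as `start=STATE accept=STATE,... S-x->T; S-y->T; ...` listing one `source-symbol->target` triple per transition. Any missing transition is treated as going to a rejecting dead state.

Handle the two conditions separately and then intersect. One (4 states) tracks partial matches of the forbidden pattern `qpq`; the other (4 states) tracks whether and how much of `ppp` has been seen. Each combined state is a pair, one component from each; accept when both components accept. Minimizing collapses redundant product states.
9 states suffice.
        p   q  
>  s0   s1  s2 
   s1   s3  s2 
   s2   s4  s2 
   s3   s5  s2 
   s4   s3  s6 
 * s5   s5  s7 
   s6   s6  s6 
 * s7   s8  s7 
 * s8   s5  s6 
(> = start, * = accepting)

start=s0; accept=s5,s7,s8; s0-p->s1; s0-q->s2; s1-p->s3; s1-q->s2; s2-p->s4; s2-q->s2; s3-p->s5; s3-q->s2; s4-p->s3; s4-q->s6; s5-p->s5; s5-q->s7; s6-p->s6; s6-q->s6; s7-p->s8; s7-q->s7; s8-p->s5; s8-q->s6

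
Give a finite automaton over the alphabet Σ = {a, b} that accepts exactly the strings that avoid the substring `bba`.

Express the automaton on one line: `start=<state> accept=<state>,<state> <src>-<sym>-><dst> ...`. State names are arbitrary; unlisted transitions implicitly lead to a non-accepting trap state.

Track partial matches of the forbidden pattern `bba`. State q3 is a dead state reached once `bba` has occurred; every other state accepts. q0 means no part of `bba` is currently matched.
A 4-state machine:
        a   b  
>* q0   q0  q1 
 * q1   q0  q2 
 * q2   q3  q2 
   q3   q3  q3 
(> = start, * = accepting)

start=q0 accept=q0,q1,q2 q0-a->q0 q0-b->q1 q1-a->q0 q1-b->q2 q2-a->q3 q2-b->q2 q3-a->q3 q3-b->q3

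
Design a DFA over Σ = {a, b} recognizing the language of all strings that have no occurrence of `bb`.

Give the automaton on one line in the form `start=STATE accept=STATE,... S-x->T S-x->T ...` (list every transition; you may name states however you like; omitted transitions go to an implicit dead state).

start=s0 accept=s0,s1 s0-a->s0 s0-b->s1 s1-a->s0 s1-b->s2 s2-a->s2 s2-b->s2

Track partial matches of the forbidden pattern `bb`. State s2 is a dead state reached once `bb` has occurred; every other state accepts. s0 means no part of `bb` is currently matched.
3 states suffice.
        a   b  
>* s0   s0  s1 
 * s1   s0  s2 
   s2   s2  s2 
(> = start, * = accepting)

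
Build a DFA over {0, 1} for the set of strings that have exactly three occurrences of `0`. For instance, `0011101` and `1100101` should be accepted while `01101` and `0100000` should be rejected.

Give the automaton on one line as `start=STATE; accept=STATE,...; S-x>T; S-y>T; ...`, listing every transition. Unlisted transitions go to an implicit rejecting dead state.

start=S0; accept=S3; S0-0>S1; S0-1>S0; S1-0>S2; S1-1>S1; S2-0>S3; S2-1>S2; S3-0>S4; S3-1>S3; S4-0>S4; S4-1>S4

Only the number of `0`s matters, and only up to 4. Make a chain S0 → S1 → S2 → S3 → S4 advanced by each `0` (with S4 absorbing); every other symbol self-loops. The accepting set is {S3}.
With 5 states:
        0   1  
>  S0   S1  S0 
   S1   S2  S1 
   S2   S3  S2 
 * S3   S4  S3 
   S4   S4  S4 
(> = start, * = accepting)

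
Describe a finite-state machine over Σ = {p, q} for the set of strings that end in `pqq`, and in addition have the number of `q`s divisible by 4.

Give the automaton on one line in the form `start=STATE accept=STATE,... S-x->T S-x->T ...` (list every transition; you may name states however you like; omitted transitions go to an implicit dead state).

start=A accept=N A-p->B A-q->C B-p->B B-q->D C-p->E C-q->F D-p->E D-q->G E-p->E E-q->H F-p->I F-q->J G-p->I G-q->J H-p->I H-q->K I-p->I I-q->L J-p->M J-q->A K-p->M K-q->A L-p->M L-q->N M-p->M M-q->O N-p->B N-q->C O-p->B O-q->P P-p->E P-q->F

Handle the two conditions separately and then intersect. The first has 4 states tracking how much of the suffix `pqq` has currently been matched; the second has 4 states tracking the count of `q`s modulo 4. A product state is a pair (one from each), accepting exactly when both do.
A 16-state machine:
       p  q 
>  A   B  C 
   B   B  D 
   C   E  F 
   D   E  G 
   E   E  H 
   F   I  J 
   G   I  J 
   H   I  K 
   I   I  L 
   J   M  A 
   K   M  A 
   L   M  N 
   M   M  O 
 * N   B  C 
   O   B  P 
   P   E  F 
(> = start, * = accepting)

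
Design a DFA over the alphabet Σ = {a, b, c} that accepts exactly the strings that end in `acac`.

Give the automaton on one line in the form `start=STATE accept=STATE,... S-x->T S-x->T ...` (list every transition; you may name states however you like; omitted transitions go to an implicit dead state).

start=S0 accept=S4 S0-a->S1 S0-b->S0 S0-c->S0 S1-a->S1 S1-b->S0 S1-c->S2 S2-a->S3 S2-b->S0 S2-c->S0 S3-a->S1 S3-b->S0 S3-c->S4 S4-a->S3 S4-b->S0 S4-c->S0

Let each state record the length of the longest suffix of the input read so far that is also a prefix of `acac`. S1 means the last symbol is `a`; S2 means the last 2 symbols are `ac`; S3 means the last 3 symbols are `aca`; S4 means the last 4 symbols are `acac`. Accept only at S4, where the string currently ends in `acac`.
With 5 states:
        a   b   c  
>  S0   S1  S0  S0 
   S1   S1  S0  S2 
   S2   S3  S0  S0 
   S3   S1  S0  S4 
 * S4   S3  S0  S0 
(> = start, * = accepting)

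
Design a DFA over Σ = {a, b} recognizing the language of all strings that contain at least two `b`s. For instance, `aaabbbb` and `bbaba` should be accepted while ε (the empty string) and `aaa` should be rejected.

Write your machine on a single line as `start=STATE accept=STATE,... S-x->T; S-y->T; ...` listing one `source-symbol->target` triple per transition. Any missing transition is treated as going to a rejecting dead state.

Count `b`s, saturating at 3: states q0 through q2 mean 0 through 2 `b`s seen; q3 means more than 2. Each `b` increments (capped at q3); other symbols loop. Accept from {q2, q3}.
4 states suffice.
        a   b  
>  q0   q0  q1 
   q1   q1  q2 
 * q2   q2  q3 
 * q3   q3  q3 
(> = start, * = accepting)

start=q0; accept=q2,q3; q0-a->q0; q0-b->q1; q1-a->q1; q1-b->q2; q2-a->q2; q2-b->q3; q3-a->q3; q3-b->q3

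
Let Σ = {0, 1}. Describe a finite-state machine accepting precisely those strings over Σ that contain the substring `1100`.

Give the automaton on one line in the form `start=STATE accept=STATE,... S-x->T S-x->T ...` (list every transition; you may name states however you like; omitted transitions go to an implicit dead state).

Track how much of `1100` has been matched so far: state S0 is no progress, S4 is the absorbing accept state reached once `1100` has occurred. Intermediate states record partial matches; on a mismatch, fall back to the longest reusable overlap.
5 states suffice.
        0   1  
>  S0   S0  S1 
   S1   S0  S2 
   S2   S3  S2 
   S3   S4  S1 
 * S4   S4  S4 
(> = start, * = accepting)

start=S0 accept=S4 S0-0->S0 S0-1->S1 S1-0->S0 S1-1->S2 S2-0->S3 S2-1->S2 S3-0->S4 S3-1->S1 S4-0->S4 S4-1->S4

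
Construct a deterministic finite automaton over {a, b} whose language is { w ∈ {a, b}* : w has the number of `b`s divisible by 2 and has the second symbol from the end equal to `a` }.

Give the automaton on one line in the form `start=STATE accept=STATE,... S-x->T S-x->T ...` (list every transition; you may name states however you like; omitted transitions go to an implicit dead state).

start=q0 accept=q3,q5 q0-a->q1 q0-b->q2 q1-a->q3 q1-b->q2 q2-a->q4 q2-b->q0 q3-a->q3 q3-b->q2 q4-a->q4 q4-b->q5 q5-a->q1 q5-b->q2

Run two small machines in parallel and take their product. The first has 2 states tracking the count of `b`s modulo 2; the second has 7 states tracking the last 2 symbols read. A product state is a pair (one from each), accepting exactly when both do. After merging equivalent states the machine shrinks.
With 6 states:
        a   b  
>  q0   q1  q2 
   q1   q3  q2 
   q2   q4  q0 
 * q3   q3  q2 
   q4   q4  q5 
 * q5   q1  q2 
(> = start, * = accepting)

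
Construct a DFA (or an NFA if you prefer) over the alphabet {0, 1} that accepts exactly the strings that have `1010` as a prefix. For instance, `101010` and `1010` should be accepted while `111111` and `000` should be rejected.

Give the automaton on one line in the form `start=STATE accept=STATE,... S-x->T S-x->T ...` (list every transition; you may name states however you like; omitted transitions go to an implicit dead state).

Walk along `1010` while the input agrees: from q0 take `1` to q1, and so on. Any deviation drops to the rejecting sink q5. Once q4 is reached the prefix is confirmed and every continuation is accepted.
        0   1  
>  q0   q5  q1 
   q1   q2  q5 
   q2   q5  q3 
   q3   q4  q5 
 * q4   q4  q4 
   q5   q5  q5 
(> = start, * = accepting)

start=q0 accept=q4 q0-0->q5 q0-1->q1 q1-0->q2 q1-1->q5 q2-0->q5 q2-1->q3 q3-0->q4 q3-1->q5 q4-0->q4 q4-1->q4 q5-0->q5 q5-1->q5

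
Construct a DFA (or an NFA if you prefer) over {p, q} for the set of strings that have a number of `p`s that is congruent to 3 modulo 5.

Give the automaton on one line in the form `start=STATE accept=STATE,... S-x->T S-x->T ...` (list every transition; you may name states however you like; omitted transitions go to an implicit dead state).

Keep the running count of `p`s modulo 5: each `p` advances along the cycle S0 → S1 → S2 → S3 → S4 → S0 while other symbols loop. Accept at S3.
5 states suffice.
        p   q  
>  S0   S1  S0 
   S1   S2  S1 
   S2   S3  S2 
 * S3   S4  S3 
   S4   S0  S4 
(> = start, * = accepting)

start=S0 accept=S3 S0-p->S1 S0-q->S0 S1-p->S2 S1-q->S1 S2-p->S3 S2-q->S2 S3-p->S4 S3-q->S3 S4-p->S0 S4-q->S4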